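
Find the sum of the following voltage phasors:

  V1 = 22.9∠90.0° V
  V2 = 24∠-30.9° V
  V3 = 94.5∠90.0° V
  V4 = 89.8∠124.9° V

Step 1 — Convert each phasor to rectangular form:
  V1 = 22.9·(cos(90.0°) + j·sin(90.0°)) = 0 + j22.9 V
  V2 = 24·(cos(-30.9°) + j·sin(-30.9°)) = 20.59 - j12.32 V
  V3 = 94.5·(cos(90.0°) + j·sin(90.0°)) = 0 + j94.5 V
  V4 = 89.8·(cos(124.9°) + j·sin(124.9°)) = -51.38 + j73.65 V
Step 2 — Sum components: V_total = -30.79 + j178.7 V.
Step 3 — Convert to polar: |V_total| = 181.4 V, ∠V_total = 99.8°.

V_total = 181.4∠99.8° V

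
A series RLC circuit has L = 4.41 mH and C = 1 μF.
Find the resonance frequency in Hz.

Step 1 — Resonance condition Im(Z)=0 gives ω₀ = 1/√(LC).
Step 2 — ω₀ = 1/√(0.00441·1e-06) = 1.506e+04 rad/s.
Step 3 — f₀ = ω₀/(2π) = 2397 Hz.

f₀ = 2397 Hz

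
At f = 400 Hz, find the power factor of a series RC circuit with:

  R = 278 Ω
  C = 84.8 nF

Step 1 — Angular frequency: ω = 2π·f = 2π·400 = 2513 rad/s.
Step 2 — Component impedances:
  R: Z = R = 278 Ω
  C: Z = 1/(jωC) = -j/(ω·C) = 0 - j4692 Ω
Step 3 — Series combination: Z_total = R + C = 278 - j4692 Ω = 4700∠-86.6° Ω.
Step 4 — Power factor: PF = cos(φ) = Re(Z)/|Z| = 278/4700 = 0.05915.
Step 5 — Type: Im(Z) = -4692 ⇒ leading (phase φ = -86.6°).

PF = 0.05915 (leading, φ = -86.6°)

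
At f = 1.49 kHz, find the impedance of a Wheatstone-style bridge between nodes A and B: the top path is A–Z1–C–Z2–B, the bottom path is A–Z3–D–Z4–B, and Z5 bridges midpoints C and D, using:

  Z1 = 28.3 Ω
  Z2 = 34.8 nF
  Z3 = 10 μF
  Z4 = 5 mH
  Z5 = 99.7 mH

Step 1 — Angular frequency: ω = 2π·f = 2π·1490 = 9362 rad/s.
Step 2 — Component impedances:
  Z1: Z = R = 28.3 Ω
  Z2: Z = 1/(jωC) = -j/(ω·C) = 0 - j3069 Ω
  Z3: Z = 1/(jωC) = -j/(ω·C) = 0 - j10.68 Ω
  Z4: Z = jωL = j·9362·0.005 = 0 + j46.81 Ω
  Z5: Z = jωL = j·9362·0.0997 = 0 + j933.4 Ω
Step 3 — Bridge requires nodal analysis (the Z5 bridge couples midpoints C and D, so the two paths cannot be reduced to a simple series/parallel combination). Setting node B to ground and injecting 1 A at node A, the 3-node admittance system at A, C, D solves to V_A = Z_AB = 0.01573 + j36.43 Ω = 36.43∠90.0° Ω.

Z = 0.01573 + j36.43 Ω = 36.43∠90.0° Ω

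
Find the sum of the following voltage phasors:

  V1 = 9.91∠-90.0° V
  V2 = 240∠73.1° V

Step 1 — Convert each phasor to rectangular form:
  V1 = 9.91·(cos(-90.0°) + j·sin(-90.0°)) = 0 - j9.91 V
  V2 = 240·(cos(73.1°) + j·sin(73.1°)) = 69.77 + j229.6 V
Step 2 — Sum components: V_total = 69.77 + j219.7 V.
Step 3 — Convert to polar: |V_total| = 230.5 V, ∠V_total = 72.4°.

V_total = 230.5∠72.4° V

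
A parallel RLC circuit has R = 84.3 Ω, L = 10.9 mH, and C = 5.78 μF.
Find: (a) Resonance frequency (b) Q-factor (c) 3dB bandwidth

Step 1 — Resonance: ω₀ = 1/√(LC) = 1/√(0.0109·5.78e-06) = 3984 rad/s.
Step 2 — f₀ = ω₀/(2π) = 634.1 Hz.
Step 3 — Parallel Q: Q = R/(ω₀L) = 84.3/(3984·0.0109) = 1.941.
Step 4 — Bandwidth: Δω = ω₀/Q = 2052 rad/s; BW = Δω/(2π) = 326.6 Hz.

(a) f₀ = 634.1 Hz  (b) Q = 1.941  (c) BW = 326.6 Hz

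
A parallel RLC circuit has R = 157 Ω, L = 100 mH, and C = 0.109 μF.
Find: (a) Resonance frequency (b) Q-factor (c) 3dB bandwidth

Step 1 — Resonance: ω₀ = 1/√(LC) = 1/√(0.1·1.09e-07) = 9578 rad/s.
Step 2 — f₀ = ω₀/(2π) = 1524 Hz.
Step 3 — Parallel Q: Q = R/(ω₀L) = 157/(9578·0.1) = 0.1639.
Step 4 — Bandwidth: Δω = ω₀/Q = 5.844e+04 rad/s; BW = Δω/(2π) = 9300 Hz.

(a) f₀ = 1524 Hz  (b) Q = 0.1639  (c) BW = 9300 Hz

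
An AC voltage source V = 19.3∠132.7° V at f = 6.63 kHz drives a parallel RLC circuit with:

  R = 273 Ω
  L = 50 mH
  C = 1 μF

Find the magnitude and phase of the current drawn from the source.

Step 1 — Angular frequency: ω = 2π·f = 2π·6630 = 4.166e+04 rad/s.
Step 2 — Component impedances:
  R: Z = R = 273 Ω
  L: Z = jωL = j·4.166e+04·0.05 = 0 + j2083 Ω
  C: Z = 1/(jωC) = -j/(ω·C) = 0 - j24.01 Ω
Step 3 — Parallel combination: 1/Z_total = 1/R + 1/L + 1/C; Z_total = 2.143 - j24.09 Ω = 24.19∠-84.9° Ω.
Step 4 — Source phasor: V = 19.3∠132.7° V = -13.09 + j14.18 V.
Step 5 — Ohm's law: I = V / Z_total = (-13.09 + j14.18) / (2.143 - j24.09) = -0.632 - j0.487 A.
Step 6 — Convert to polar: |I| = 0.7979 A, ∠I = -142.4°.

I = 0.7979∠-142.4° A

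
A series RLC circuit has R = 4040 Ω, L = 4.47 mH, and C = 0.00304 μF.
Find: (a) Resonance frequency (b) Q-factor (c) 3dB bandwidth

Step 1 — Resonance condition Im(Z)=0 gives ω₀ = 1/√(LC).
Step 2 — ω₀ = 1/√(0.00447·3.04e-09) = 2.713e+05 rad/s.
Step 3 — f₀ = ω₀/(2π) = 4.317e+04 Hz.
Step 4 — Series Q: Q = ω₀L/R = 2.713e+05·0.00447/4040 = 0.3001.
Step 5 — 3dB bandwidth: Δω = ω₀/Q = 9.038e+05 rad/s; BW = Δω/(2π) = 1.438e+05 Hz.

(a) f₀ = 4.317e+04 Hz  (b) Q = 0.3001  (c) BW = 1.438e+05 Hz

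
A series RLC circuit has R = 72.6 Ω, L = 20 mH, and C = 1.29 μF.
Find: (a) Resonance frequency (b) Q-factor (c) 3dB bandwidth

Step 1 — Resonance: ω₀ = 1/√(LC) = 1/√(0.02·1.29e-06) = 6226 rad/s.
Step 2 — f₀ = ω₀/(2π) = 990.9 Hz.
Step 3 — Series Q: Q = ω₀L/R = 6226·0.02/72.6 = 1.715.
Step 4 — Bandwidth: Δω = ω₀/Q = 3630 rad/s; BW = Δω/(2π) = 577.7 Hz.

(a) f₀ = 990.9 Hz  (b) Q = 1.715  (c) BW = 577.7 Hz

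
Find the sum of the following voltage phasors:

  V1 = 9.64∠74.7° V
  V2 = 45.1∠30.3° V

Step 1 — Convert each phasor to rectangular form:
  V1 = 9.64·(cos(74.7°) + j·sin(74.7°)) = 2.544 + j9.298 V
  V2 = 45.1·(cos(30.3°) + j·sin(30.3°)) = 38.94 + j22.75 V
Step 2 — Sum components: V_total = 41.48 + j32.05 V.
Step 3 — Convert to polar: |V_total| = 52.42 V, ∠V_total = 37.7°.

V_total = 52.42∠37.7° V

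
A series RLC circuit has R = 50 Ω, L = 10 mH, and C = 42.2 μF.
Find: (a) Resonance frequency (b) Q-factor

Step 1 — Resonance condition Im(Z)=0 gives ω₀ = 1/√(LC).
Step 2 — ω₀ = 1/√(0.01·4.22e-05) = 1539 rad/s.
Step 3 — f₀ = ω₀/(2π) = 245 Hz.
Step 4 — Series Q: Q = ω₀L/R = 1539·0.01/50 = 0.3079.

(a) f₀ = 245 Hz  (b) Q = 0.3079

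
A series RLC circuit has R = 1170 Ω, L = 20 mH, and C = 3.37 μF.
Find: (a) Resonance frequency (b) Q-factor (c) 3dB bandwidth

Step 1 — Resonance: ω₀ = 1/√(LC) = 1/√(0.02·3.37e-06) = 3852 rad/s.
Step 2 — f₀ = ω₀/(2π) = 613 Hz.
Step 3 — Series Q: Q = ω₀L/R = 3852·0.02/1170 = 0.06584.
Step 4 — Bandwidth: Δω = ω₀/Q = 5.85e+04 rad/s; BW = Δω/(2π) = 9311 Hz.

(a) f₀ = 613 Hz  (b) Q = 0.06584  (c) BW = 9311 Hz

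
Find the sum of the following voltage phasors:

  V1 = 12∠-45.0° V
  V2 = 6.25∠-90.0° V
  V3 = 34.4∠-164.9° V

Step 1 — Convert each phasor to rectangular form:
  V1 = 12·(cos(-45.0°) + j·sin(-45.0°)) = 8.485 - j8.485 V
  V2 = 6.25·(cos(-90.0°) + j·sin(-90.0°)) = 0 - j6.25 V
  V3 = 34.4·(cos(-164.9°) + j·sin(-164.9°)) = -33.21 - j8.961 V
Step 2 — Sum components: V_total = -24.73 - j23.7 V.
Step 3 — Convert to polar: |V_total| = 34.25 V, ∠V_total = -136.2°.

V_total = 34.25∠-136.2° V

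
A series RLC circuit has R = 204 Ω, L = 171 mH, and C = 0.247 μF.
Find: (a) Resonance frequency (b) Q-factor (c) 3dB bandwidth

Step 1 — Resonance: ω₀ = 1/√(LC) = 1/√(0.171·2.47e-07) = 4866 rad/s.
Step 2 — f₀ = ω₀/(2π) = 774.4 Hz.
Step 3 — Series Q: Q = ω₀L/R = 4866·0.171/204 = 4.079.
Step 4 — Bandwidth: Δω = ω₀/Q = 1193 rad/s; BW = Δω/(2π) = 189.9 Hz.

(a) f₀ = 774.4 Hz  (b) Q = 4.079  (c) BW = 189.9 Hz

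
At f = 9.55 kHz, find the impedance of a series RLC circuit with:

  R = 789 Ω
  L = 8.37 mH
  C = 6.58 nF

Step 1 — Angular frequency: ω = 2π·f = 2π·9550 = 6e+04 rad/s.
Step 2 — Component impedances:
  R: Z = R = 789 Ω
  L: Z = jωL = j·6e+04·0.00837 = 0 + j502.2 Ω
  C: Z = 1/(jωC) = -j/(ω·C) = 0 - j2533 Ω
Step 3 — Series combination: Z_total = R + L + C = 789 - j2031 Ω = 2178∠-68.8° Ω.

Z = 789 - j2031 Ω = 2178∠-68.8° Ω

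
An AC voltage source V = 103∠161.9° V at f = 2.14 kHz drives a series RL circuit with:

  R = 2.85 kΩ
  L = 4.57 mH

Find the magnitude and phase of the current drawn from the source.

Step 1 — Angular frequency: ω = 2π·f = 2π·2140 = 1.345e+04 rad/s.
Step 2 — Component impedances:
  R: Z = R = 2850 Ω
  L: Z = jωL = j·1.345e+04·0.00457 = 0 + j61.45 Ω
Step 3 — Series combination: Z_total = R + L = 2850 + j61.45 Ω = 2851∠1.2° Ω.
Step 4 — Source phasor: V = 103∠161.9° V = -97.9 + j32 V.
Step 5 — Ohm's law: I = V / Z_total = (-97.9 + j32) / (2850 + j61.45) = -0.03409 + j0.01196 A.
Step 6 — Convert to polar: |I| = 0.03613 A, ∠I = 160.7°.

I = 0.03613∠160.7° A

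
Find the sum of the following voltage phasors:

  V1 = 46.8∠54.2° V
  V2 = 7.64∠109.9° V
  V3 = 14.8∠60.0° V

Step 1 — Convert each phasor to rectangular form:
  V1 = 46.8·(cos(54.2°) + j·sin(54.2°)) = 27.38 + j37.96 V
  V2 = 7.64·(cos(109.9°) + j·sin(109.9°)) = -2.6 + j7.184 V
  V3 = 14.8·(cos(60.0°) + j·sin(60.0°)) = 7.4 + j12.82 V
Step 2 — Sum components: V_total = 32.18 + j57.96 V.
Step 3 — Convert to polar: |V_total| = 66.29 V, ∠V_total = 61.0°.

V_total = 66.29∠61.0° V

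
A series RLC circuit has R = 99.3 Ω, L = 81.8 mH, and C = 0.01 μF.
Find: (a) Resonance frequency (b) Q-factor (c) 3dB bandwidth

Step 1 — Resonance condition Im(Z)=0 gives ω₀ = 1/√(LC).
Step 2 — ω₀ = 1/√(0.0818·1e-08) = 3.496e+04 rad/s.
Step 3 — f₀ = ω₀/(2π) = 5565 Hz.
Step 4 — Series Q: Q = ω₀L/R = 3.496e+04·0.0818/99.3 = 28.8.
Step 5 — 3dB bandwidth: Δω = ω₀/Q = 1214 rad/s; BW = Δω/(2π) = 193.2 Hz.

(a) f₀ = 5565 Hz  (b) Q = 28.8  (c) BW = 193.2 Hz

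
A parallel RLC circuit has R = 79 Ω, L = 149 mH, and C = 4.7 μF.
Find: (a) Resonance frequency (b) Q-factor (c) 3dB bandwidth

Step 1 — Resonance: ω₀ = 1/√(LC) = 1/√(0.149·4.7e-06) = 1195 rad/s.
Step 2 — f₀ = ω₀/(2π) = 190.2 Hz.
Step 3 — Parallel Q: Q = R/(ω₀L) = 79/(1195·0.149) = 0.4437.
Step 4 — Bandwidth: Δω = ω₀/Q = 2693 rad/s; BW = Δω/(2π) = 428.6 Hz.

(a) f₀ = 190.2 Hz  (b) Q = 0.4437  (c) BW = 428.6 Hz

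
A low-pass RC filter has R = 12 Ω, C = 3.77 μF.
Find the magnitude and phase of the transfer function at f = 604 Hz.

Step 1 — Angular frequency: ω = 2π·604 = 3795 rad/s.
Step 2 — Transfer function: H(jω) = 1/(1 + jωRC).
Step 3 — Denominator: 1 + jωRC = 1 + j·3795·12·3.77e-06 = 1 + j0.1717.
Step 4 — H = 0.9714 - j0.1668.
Step 5 — Magnitude: |H| = 0.9856 (-0.1 dB); phase: φ = -9.7°.

|H| = 0.9856 (-0.1 dB), φ = -9.7°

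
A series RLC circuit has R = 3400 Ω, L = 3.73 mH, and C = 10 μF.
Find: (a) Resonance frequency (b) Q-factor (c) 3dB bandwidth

Step 1 — Resonance: ω₀ = 1/√(LC) = 1/√(0.00373·1e-05) = 5178 rad/s.
Step 2 — f₀ = ω₀/(2π) = 824.1 Hz.
Step 3 — Series Q: Q = ω₀L/R = 5178·0.00373/3400 = 0.00568.
Step 4 — Bandwidth: Δω = ω₀/Q = 9.115e+05 rad/s; BW = Δω/(2π) = 1.451e+05 Hz.

(a) f₀ = 824.1 Hz  (b) Q = 0.00568  (c) BW = 1.451e+05 Hz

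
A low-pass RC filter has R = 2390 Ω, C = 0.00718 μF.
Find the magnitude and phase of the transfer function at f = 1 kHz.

Step 1 — Angular frequency: ω = 2π·1000 = 6283 rad/s.
Step 2 — Transfer function: H(jω) = 1/(1 + jωRC).
Step 3 — Denominator: 1 + jωRC = 1 + j·6283·2390·7.18e-09 = 1 + j0.1078.
Step 4 — H = 0.9885 - j0.1066.
Step 5 — Magnitude: |H| = 0.9942 (-0.1 dB); phase: φ = -6.2°.

|H| = 0.9942 (-0.1 dB), φ = -6.2°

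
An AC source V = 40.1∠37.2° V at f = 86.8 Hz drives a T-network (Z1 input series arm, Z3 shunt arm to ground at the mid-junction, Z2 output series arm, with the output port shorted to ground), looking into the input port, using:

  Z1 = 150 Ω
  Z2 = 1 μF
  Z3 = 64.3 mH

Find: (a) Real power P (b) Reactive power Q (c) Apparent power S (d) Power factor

Step 1 — Angular frequency: ω = 2π·f = 2π·86.8 = 545.4 rad/s.
Step 2 — Component impedances:
  Z1: Z = R = 150 Ω
  Z2: Z = 1/(jωC) = -j/(ω·C) = 0 - j1834 Ω
  Z3: Z = jωL = j·545.4·0.0643 = 0 + j35.07 Ω
Step 3 — With the output port shorted to ground, the output series arm Z2 runs from the junction to ground; the shunt arm Z3 also runs from the junction to ground. They appear in parallel: Z3 || Z2 = 0 + j35.75 Ω.
Step 4 — Series with input arm Z1: Z_in = Z1 + (Z3 || Z2) = 150 + j35.75 Ω = 154.2∠13.4° Ω.
Step 5 — Source phasor: V = 40.1∠37.2° V = 31.94 + j24.24 V.
Step 6 — Current: I = V / Z = 0.2379 + j0.1049 A = 0.26∠23.8° A.
Step 7 — Complex power: S = V·I* = 10.14 + j2.418 VA.
Step 8 — Real power: P = Re(S) = 10.14 W.
Step 9 — Reactive power: Q = Im(S) = 2.418 VAR.
Step 10 — Apparent power: |S| = 10.43 VA.
Step 11 — Power factor: PF = P/|S| = 0.9728 (lagging).

(a) P = 10.14 W  (b) Q = 2.418 VAR  (c) S = 10.43 VA  (d) PF = 0.9728 (lagging)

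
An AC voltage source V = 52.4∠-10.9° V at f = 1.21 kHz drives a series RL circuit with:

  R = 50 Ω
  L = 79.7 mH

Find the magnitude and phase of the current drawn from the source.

Step 1 — Angular frequency: ω = 2π·f = 2π·1210 = 7603 rad/s.
Step 2 — Component impedances:
  R: Z = R = 50 Ω
  L: Z = jωL = j·7603·0.0797 = 0 + j605.9 Ω
Step 3 — Series combination: Z_total = R + L = 50 + j605.9 Ω = 608∠85.3° Ω.
Step 4 — Source phasor: V = 52.4∠-10.9° V = 51.45 - j9.909 V.
Step 5 — Ohm's law: I = V / Z_total = (51.45 - j9.909) / (50 + j605.9) = -0.009282 - j0.08568 A.
Step 6 — Convert to polar: |I| = 0.08619 A, ∠I = -96.2°.

I = 0.08619∠-96.2° A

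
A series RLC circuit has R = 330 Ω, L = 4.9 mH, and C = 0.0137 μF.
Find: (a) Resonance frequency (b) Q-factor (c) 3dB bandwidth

Step 1 — Resonance: ω₀ = 1/√(LC) = 1/√(0.0049·1.37e-08) = 1.221e+05 rad/s.
Step 2 — f₀ = ω₀/(2π) = 1.943e+04 Hz.
Step 3 — Series Q: Q = ω₀L/R = 1.221e+05·0.0049/330 = 1.812.
Step 4 — Bandwidth: Δω = ω₀/Q = 6.735e+04 rad/s; BW = Δω/(2π) = 1.072e+04 Hz.

(a) f₀ = 1.943e+04 Hz  (b) Q = 1.812  (c) BW = 1.072e+04 Hz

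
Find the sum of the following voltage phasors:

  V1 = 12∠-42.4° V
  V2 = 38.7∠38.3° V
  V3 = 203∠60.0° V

Step 1 — Convert each phasor to rectangular form:
  V1 = 12·(cos(-42.4°) + j·sin(-42.4°)) = 8.861 - j8.092 V
  V2 = 38.7·(cos(38.3°) + j·sin(38.3°)) = 30.37 + j23.99 V
  V3 = 203·(cos(60.0°) + j·sin(60.0°)) = 101.5 + j175.8 V
Step 2 — Sum components: V_total = 140.7 + j191.7 V.
Step 3 — Convert to polar: |V_total| = 237.8 V, ∠V_total = 53.7°.

V_total = 237.8∠53.7° V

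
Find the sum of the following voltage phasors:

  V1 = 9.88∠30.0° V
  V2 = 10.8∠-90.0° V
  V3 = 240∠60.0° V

Step 1 — Convert each phasor to rectangular form:
  V1 = 9.88·(cos(30.0°) + j·sin(30.0°)) = 8.556 + j4.94 V
  V2 = 10.8·(cos(-90.0°) + j·sin(-90.0°)) = 0 - j10.8 V
  V3 = 240·(cos(60.0°) + j·sin(60.0°)) = 120 + j207.8 V
Step 2 — Sum components: V_total = 128.6 + j202 V.
Step 3 — Convert to polar: |V_total| = 239.4 V, ∠V_total = 57.5°.

V_total = 239.4∠57.5° V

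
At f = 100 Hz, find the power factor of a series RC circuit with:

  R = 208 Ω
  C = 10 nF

Step 1 — Angular frequency: ω = 2π·f = 2π·100 = 628.3 rad/s.
Step 2 — Component impedances:
  R: Z = R = 208 Ω
  C: Z = 1/(jωC) = -j/(ω·C) = 0 - j1.592e+05 Ω
Step 3 — Series combination: Z_total = R + C = 208 - j1.592e+05 Ω = 1.592e+05∠-89.9° Ω.
Step 4 — Power factor: PF = cos(φ) = Re(Z)/|Z| = 208/1.592e+05 = 0.001307.
Step 5 — Type: Im(Z) = -1.592e+05 ⇒ leading (phase φ = -89.9°).

PF = 0.001307 (leading, φ = -89.9°)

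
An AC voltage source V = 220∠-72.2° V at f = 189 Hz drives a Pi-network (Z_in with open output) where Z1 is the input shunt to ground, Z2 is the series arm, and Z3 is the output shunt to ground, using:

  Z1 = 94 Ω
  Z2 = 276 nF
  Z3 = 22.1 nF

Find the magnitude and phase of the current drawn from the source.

Step 1 — Angular frequency: ω = 2π·f = 2π·189 = 1188 rad/s.
Step 2 — Component impedances:
  Z1: Z = R = 94 Ω
  Z2: Z = 1/(jωC) = -j/(ω·C) = 0 - j3051 Ω
  Z3: Z = 1/(jωC) = -j/(ω·C) = 0 - j3.81e+04 Ω
Step 3 — With open output, the series arm Z2 and the output shunt Z3 appear in series to ground: Z2 + Z3 = 0 - j4.115e+04 Ω.
Step 4 — Parallel with input shunt Z1: Z_in = Z1 || (Z2 + Z3) = 94 - j0.2147 Ω = 94∠-0.1° Ω.
Step 5 — Source phasor: V = 220∠-72.2° V = 67.25 - j209.5 V.
Step 6 — Ohm's law: I = V / Z_total = (67.25 - j209.5) / (94 - j0.2147) = 0.7205 - j2.227 A.
Step 7 — Convert to polar: |I| = 2.34 A, ∠I = -72.1°.

I = 2.34∠-72.1° A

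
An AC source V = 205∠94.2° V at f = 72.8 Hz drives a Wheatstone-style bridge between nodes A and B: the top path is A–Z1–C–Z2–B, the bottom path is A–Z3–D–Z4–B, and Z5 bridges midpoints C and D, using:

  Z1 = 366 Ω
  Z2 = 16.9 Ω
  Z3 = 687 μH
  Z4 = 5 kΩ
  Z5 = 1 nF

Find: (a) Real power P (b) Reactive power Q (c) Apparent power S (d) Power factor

Step 1 — Angular frequency: ω = 2π·f = 2π·72.8 = 457.4 rad/s.
Step 2 — Component impedances:
  Z1: Z = R = 366 Ω
  Z2: Z = R = 16.9 Ω
  Z3: Z = jωL = j·457.4·0.000687 = 0 + j0.3142 Ω
  Z4: Z = R = 5000 Ω
  Z5: Z = 1/(jωC) = -j/(ω·C) = 0 - j2.186e+06 Ω
Step 3 — Bridge requires nodal analysis (the Z5 bridge couples midpoints C and D, so the two paths cannot be reduced to a simple series/parallel combination). Setting node B to ground and injecting 1 A at node A, the 3-node admittance system at A, C, D solves to V_A = Z_AB = 355.7 - j0.05128 Ω = 355.7∠-0.0° Ω.
Step 4 — Source phasor: V = 205∠94.2° V = -15.01 + j204.4 V.
Step 5 — Current: I = V / Z = -0.0423 + j0.5748 A = 0.5764∠94.2° A.
Step 6 — Complex power: S = V·I* = 118.2 - j0.01704 VA.
Step 7 — Real power: P = Re(S) = 118.2 W.
Step 8 — Reactive power: Q = Im(S) = -0.01704 VAR.
Step 9 — Apparent power: |S| = 118.2 VA.
Step 10 — Power factor: PF = P/|S| = 1 (leading).

(a) P = 118.2 W  (b) Q = -0.01704 VAR  (c) S = 118.2 VA  (d) PF = 1 (leading)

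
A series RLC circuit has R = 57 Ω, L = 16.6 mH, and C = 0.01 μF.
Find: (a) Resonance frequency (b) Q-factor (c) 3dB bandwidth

Step 1 — Resonance: ω₀ = 1/√(LC) = 1/√(0.0166·1e-08) = 7.762e+04 rad/s.
Step 2 — f₀ = ω₀/(2π) = 1.235e+04 Hz.
Step 3 — Series Q: Q = ω₀L/R = 7.762e+04·0.0166/57 = 22.6.
Step 4 — Bandwidth: Δω = ω₀/Q = 3434 rad/s; BW = Δω/(2π) = 546.5 Hz.

(a) f₀ = 1.235e+04 Hz  (b) Q = 22.6  (c) BW = 546.5 Hz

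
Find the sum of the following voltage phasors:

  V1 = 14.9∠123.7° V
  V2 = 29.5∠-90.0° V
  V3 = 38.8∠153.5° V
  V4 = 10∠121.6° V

Step 1 — Convert each phasor to rectangular form:
  V1 = 14.9·(cos(123.7°) + j·sin(123.7°)) = -8.267 + j12.4 V
  V2 = 29.5·(cos(-90.0°) + j·sin(-90.0°)) = 0 - j29.5 V
  V3 = 38.8·(cos(153.5°) + j·sin(153.5°)) = -34.72 + j17.31 V
  V4 = 10·(cos(121.6°) + j·sin(121.6°)) = -5.24 + j8.517 V
Step 2 — Sum components: V_total = -48.23 + j8.726 V.
Step 3 — Convert to polar: |V_total| = 49.01 V, ∠V_total = 169.7°.

V_total = 49.01∠169.7° V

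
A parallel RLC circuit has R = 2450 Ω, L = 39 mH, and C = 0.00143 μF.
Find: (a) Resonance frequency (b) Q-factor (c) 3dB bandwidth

Step 1 — Resonance: ω₀ = 1/√(LC) = 1/√(0.039·1.43e-09) = 1.339e+05 rad/s.
Step 2 — f₀ = ω₀/(2π) = 2.131e+04 Hz.
Step 3 — Parallel Q: Q = R/(ω₀L) = 2450/(1.339e+05·0.039) = 0.4691.
Step 4 — Bandwidth: Δω = ω₀/Q = 2.854e+05 rad/s; BW = Δω/(2π) = 4.543e+04 Hz.

(a) f₀ = 2.131e+04 Hz  (b) Q = 0.4691  (c) BW = 4.543e+04 Hz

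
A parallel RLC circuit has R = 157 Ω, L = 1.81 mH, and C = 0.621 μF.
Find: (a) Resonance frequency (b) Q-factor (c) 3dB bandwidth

Step 1 — Resonance: ω₀ = 1/√(LC) = 1/√(0.00181·6.21e-07) = 2.983e+04 rad/s.
Step 2 — f₀ = ω₀/(2π) = 4747 Hz.
Step 3 — Parallel Q: Q = R/(ω₀L) = 157/(2.983e+04·0.00181) = 2.908.
Step 4 — Bandwidth: Δω = ω₀/Q = 1.026e+04 rad/s; BW = Δω/(2π) = 1632 Hz.

(a) f₀ = 4747 Hz  (b) Q = 2.908  (c) BW = 1632 Hz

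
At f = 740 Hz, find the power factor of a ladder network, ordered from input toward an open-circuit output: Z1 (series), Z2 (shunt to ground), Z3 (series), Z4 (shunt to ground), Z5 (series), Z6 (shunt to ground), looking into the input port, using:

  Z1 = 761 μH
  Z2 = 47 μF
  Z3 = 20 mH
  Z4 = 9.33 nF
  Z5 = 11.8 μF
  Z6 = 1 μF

Step 1 — Angular frequency: ω = 2π·f = 2π·740 = 4650 rad/s.
Step 2 — Component impedances:
  Z1: Z = jωL = j·4650·0.000761 = 0 + j3.538 Ω
  Z2: Z = 1/(jωC) = -j/(ω·C) = 0 - j4.576 Ω
  Z3: Z = jωL = j·4650·0.02 = 0 + j92.99 Ω
  Z4: Z = 1/(jωC) = -j/(ω·C) = 0 - j2.305e+04 Ω
  Z5: Z = 1/(jωC) = -j/(ω·C) = 0 - j18.23 Ω
  Z6: Z = 1/(jωC) = -j/(ω·C) = 0 - j215.1 Ω
Step 3 — Ladder network (open output): work backward from the far end, alternating series and parallel combinations. Z_in = 0 - j0.8908 Ω = 0.8908∠-90.0° Ω.
Step 4 — Power factor: PF = cos(φ) = Re(Z)/|Z| = 0/0.8908 = 0.
Step 5 — Type: Im(Z) = -0.8908 ⇒ leading (phase φ = -90.0°).

PF = 0 (leading, φ = -90.0°)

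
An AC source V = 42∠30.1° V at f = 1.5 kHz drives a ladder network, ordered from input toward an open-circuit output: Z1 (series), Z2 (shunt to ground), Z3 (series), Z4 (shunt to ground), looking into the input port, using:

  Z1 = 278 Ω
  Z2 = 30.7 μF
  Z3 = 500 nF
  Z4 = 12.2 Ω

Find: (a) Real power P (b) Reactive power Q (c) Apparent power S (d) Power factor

Step 1 — Angular frequency: ω = 2π·f = 2π·1500 = 9425 rad/s.
Step 2 — Component impedances:
  Z1: Z = R = 278 Ω
  Z2: Z = 1/(jωC) = -j/(ω·C) = 0 - j3.456 Ω
  Z3: Z = 1/(jωC) = -j/(ω·C) = 0 - j212.2 Ω
  Z4: Z = R = 12.2 Ω
Step 3 — Ladder network (open output): work backward from the far end, alternating series and parallel combinations. Z_in = 278 - j3.401 Ω = 278∠-0.7° Ω.
Step 4 — Source phasor: V = 42∠30.1° V = 36.34 + j21.06 V.
Step 5 — Current: I = V / Z = 0.1298 + j0.07735 A = 0.1511∠30.8° A.
Step 6 — Complex power: S = V·I* = 6.344 - j0.07761 VA.
Step 7 — Real power: P = Re(S) = 6.344 W.
Step 8 — Reactive power: Q = Im(S) = -0.07761 VAR.
Step 9 — Apparent power: |S| = 6.345 VA.
Step 10 — Power factor: PF = P/|S| = 0.9999 (leading).

(a) P = 6.344 W  (b) Q = -0.07761 VAR  (c) S = 6.345 VA  (d) PF = 0.9999 (leading)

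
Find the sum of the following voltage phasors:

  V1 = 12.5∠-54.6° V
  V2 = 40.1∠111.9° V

Step 1 — Convert each phasor to rectangular form:
  V1 = 12.5·(cos(-54.6°) + j·sin(-54.6°)) = 7.241 - j10.19 V
  V2 = 40.1·(cos(111.9°) + j·sin(111.9°)) = -14.96 + j37.21 V
Step 2 — Sum components: V_total = -7.716 + j27.02 V.
Step 3 — Convert to polar: |V_total| = 28.1 V, ∠V_total = 105.9°.

V_total = 28.1∠105.9° V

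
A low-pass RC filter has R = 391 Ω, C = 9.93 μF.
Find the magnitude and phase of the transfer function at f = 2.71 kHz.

Step 1 — Angular frequency: ω = 2π·2710 = 1.703e+04 rad/s.
Step 2 — Transfer function: H(jω) = 1/(1 + jωRC).
Step 3 — Denominator: 1 + jωRC = 1 + j·1.703e+04·391·9.93e-06 = 1 + j66.11.
Step 4 — H = 0.0002287 - j0.01512.
Step 5 — Magnitude: |H| = 0.01512 (-36.4 dB); phase: φ = -89.1°.

|H| = 0.01512 (-36.4 dB), φ = -89.1°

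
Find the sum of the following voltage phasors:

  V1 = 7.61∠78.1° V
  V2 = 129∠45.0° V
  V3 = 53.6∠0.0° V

Step 1 — Convert each phasor to rectangular form:
  V1 = 7.61·(cos(78.1°) + j·sin(78.1°)) = 1.569 + j7.446 V
  V2 = 129·(cos(45.0°) + j·sin(45.0°)) = 91.22 + j91.22 V
  V3 = 53.6·(cos(0.0°) + j·sin(0.0°)) = 53.6 V
Step 2 — Sum components: V_total = 146.4 + j98.66 V.
Step 3 — Convert to polar: |V_total| = 176.5 V, ∠V_total = 34.0°.

V_total = 176.5∠34.0° V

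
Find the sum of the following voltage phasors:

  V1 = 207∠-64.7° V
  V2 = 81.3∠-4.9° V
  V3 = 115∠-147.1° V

Step 1 — Convert each phasor to rectangular form:
  V1 = 207·(cos(-64.7°) + j·sin(-64.7°)) = 88.46 - j187.1 V
  V2 = 81.3·(cos(-4.9°) + j·sin(-4.9°)) = 81 - j6.944 V
  V3 = 115·(cos(-147.1°) + j·sin(-147.1°)) = -96.56 - j62.47 V
Step 2 — Sum components: V_total = 72.91 - j256.6 V.
Step 3 — Convert to polar: |V_total| = 266.7 V, ∠V_total = -74.1°.

V_total = 266.7∠-74.1° V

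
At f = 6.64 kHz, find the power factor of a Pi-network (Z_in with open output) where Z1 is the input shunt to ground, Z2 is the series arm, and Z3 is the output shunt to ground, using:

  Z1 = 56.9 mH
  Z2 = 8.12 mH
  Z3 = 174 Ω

Step 1 — Angular frequency: ω = 2π·f = 2π·6640 = 4.172e+04 rad/s.
Step 2 — Component impedances:
  Z1: Z = jωL = j·4.172e+04·0.0569 = 0 + j2374 Ω
  Z2: Z = jωL = j·4.172e+04·0.00812 = 0 + j338.8 Ω
  Z3: Z = R = 174 Ω
Step 3 — With open output, the series arm Z2 and the output shunt Z3 appear in series to ground: Z2 + Z3 = 174 + j338.8 Ω.
Step 4 — Parallel with input shunt Z1: Z_in = Z1 || (Z2 + Z3) = 132.7 + j305 Ω = 332.6∠66.5° Ω.
Step 5 — Power factor: PF = cos(φ) = Re(Z)/|Z| = 132.7/332.6 = 0.399.
Step 6 — Type: Im(Z) = 305 ⇒ lagging (phase φ = 66.5°).

PF = 0.399 (lagging, φ = 66.5°)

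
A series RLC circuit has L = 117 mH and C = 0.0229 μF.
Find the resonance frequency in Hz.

Step 1 — Resonance condition Im(Z)=0 gives ω₀ = 1/√(LC).
Step 2 — ω₀ = 1/√(0.117·2.29e-08) = 1.932e+04 rad/s.
Step 3 — f₀ = ω₀/(2π) = 3075 Hz.

f₀ = 3075 Hz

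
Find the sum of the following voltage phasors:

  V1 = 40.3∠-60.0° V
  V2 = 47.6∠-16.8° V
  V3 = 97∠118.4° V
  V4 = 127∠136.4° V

Step 1 — Convert each phasor to rectangular form:
  V1 = 40.3·(cos(-60.0°) + j·sin(-60.0°)) = 20.15 - j34.9 V
  V2 = 47.6·(cos(-16.8°) + j·sin(-16.8°)) = 45.57 - j13.76 V
  V3 = 97·(cos(118.4°) + j·sin(118.4°)) = -46.14 + j85.33 V
  V4 = 127·(cos(136.4°) + j·sin(136.4°)) = -91.97 + j87.58 V
Step 2 — Sum components: V_total = -72.39 + j124.2 V.
Step 3 — Convert to polar: |V_total| = 143.8 V, ∠V_total = 120.2°.

V_total = 143.8∠120.2° V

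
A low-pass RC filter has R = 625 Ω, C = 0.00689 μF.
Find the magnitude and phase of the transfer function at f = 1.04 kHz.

Step 1 — Angular frequency: ω = 2π·1040 = 6535 rad/s.
Step 2 — Transfer function: H(jω) = 1/(1 + jωRC).
Step 3 — Denominator: 1 + jωRC = 1 + j·6535·625·6.89e-09 = 1 + j0.02814.
Step 4 — H = 0.9992 - j0.02812.
Step 5 — Magnitude: |H| = 0.9996 (-0.0 dB); phase: φ = -1.6°.

|H| = 0.9996 (-0.0 dB), φ = -1.6°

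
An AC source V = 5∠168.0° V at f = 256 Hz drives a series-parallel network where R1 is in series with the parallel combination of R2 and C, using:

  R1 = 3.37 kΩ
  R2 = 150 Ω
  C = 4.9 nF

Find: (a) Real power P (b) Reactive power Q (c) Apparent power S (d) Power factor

Step 1 — Angular frequency: ω = 2π·f = 2π·256 = 1608 rad/s.
Step 2 — Component impedances:
  R1: Z = R = 3370 Ω
  R2: Z = R = 150 Ω
  C: Z = 1/(jωC) = -j/(ω·C) = 0 - j1.269e+05 Ω
Step 3 — Parallel branch: R2 || C = 1/(1/R2 + 1/C) = 150 - j0.1773 Ω.
Step 4 — Series with R1: Z_total = R1 + (R2 || C) = 3520 - j0.1773 Ω = 3520∠-0.0° Ω.
Step 5 — Source phasor: V = 5∠168.0° V = -4.891 + j1.04 V.
Step 6 — Current: I = V / Z = -0.001389 + j0.0002953 A = 0.00142∠168.0° A.
Step 7 — Complex power: S = V·I* = 0.007102 - j3.578e-07 VA.
Step 8 — Real power: P = Re(S) = 0.007102 W.
Step 9 — Reactive power: Q = Im(S) = -3.578e-07 VAR.
Step 10 — Apparent power: |S| = 0.007102 VA.
Step 11 — Power factor: PF = P/|S| = 1 (leading).

(a) P = 0.007102 W  (b) Q = -3.578e-07 VAR  (c) S = 0.007102 VA  (d) PF = 1 (leading)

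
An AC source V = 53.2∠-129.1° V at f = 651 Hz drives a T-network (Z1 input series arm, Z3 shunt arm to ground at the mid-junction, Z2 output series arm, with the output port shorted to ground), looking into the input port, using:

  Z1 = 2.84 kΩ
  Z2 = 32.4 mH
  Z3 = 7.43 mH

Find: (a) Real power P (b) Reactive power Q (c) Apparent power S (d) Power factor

Step 1 — Angular frequency: ω = 2π·f = 2π·651 = 4090 rad/s.
Step 2 — Component impedances:
  Z1: Z = R = 2840 Ω
  Z2: Z = jωL = j·4090·0.0324 = 0 + j132.5 Ω
  Z3: Z = jωL = j·4090·0.00743 = 0 + j30.39 Ω
Step 3 — With the output port shorted to ground, the output series arm Z2 runs from the junction to ground; the shunt arm Z3 also runs from the junction to ground. They appear in parallel: Z3 || Z2 = 0 + j24.72 Ω.
Step 4 — Series with input arm Z1: Z_in = Z1 + (Z3 || Z2) = 2840 + j24.72 Ω = 2840∠0.5° Ω.
Step 5 — Source phasor: V = 53.2∠-129.1° V = -33.55 - j41.29 V.
Step 6 — Current: I = V / Z = -0.01194 - j0.01443 A = 0.01873∠-129.6° A.
Step 7 — Complex power: S = V·I* = 0.9965 + j0.008674 VA.
Step 8 — Real power: P = Re(S) = 0.9965 W.
Step 9 — Reactive power: Q = Im(S) = 0.008674 VAR.
Step 10 — Apparent power: |S| = 0.9965 VA.
Step 11 — Power factor: PF = P/|S| = 1 (lagging).

(a) P = 0.9965 W  (b) Q = 0.008674 VAR  (c) S = 0.9965 VA  (d) PF = 1 (lagging)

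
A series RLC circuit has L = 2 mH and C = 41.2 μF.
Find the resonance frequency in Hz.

Step 1 — Resonance condition Im(Z)=0 gives ω₀ = 1/√(LC).
Step 2 — ω₀ = 1/√(0.002·4.12e-05) = 3484 rad/s.
Step 3 — f₀ = ω₀/(2π) = 554.4 Hz.

f₀ = 554.4 Hz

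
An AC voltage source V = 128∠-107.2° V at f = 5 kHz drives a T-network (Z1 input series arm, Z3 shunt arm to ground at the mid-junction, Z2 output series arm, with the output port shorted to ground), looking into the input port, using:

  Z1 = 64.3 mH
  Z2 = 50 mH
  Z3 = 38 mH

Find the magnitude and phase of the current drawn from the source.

Step 1 — Angular frequency: ω = 2π·f = 2π·5000 = 3.142e+04 rad/s.
Step 2 — Component impedances:
  Z1: Z = jωL = j·3.142e+04·0.0643 = 0 + j2020 Ω
  Z2: Z = jωL = j·3.142e+04·0.05 = 0 + j1571 Ω
  Z3: Z = jωL = j·3.142e+04·0.038 = 0 + j1194 Ω
Step 3 — With the output port shorted to ground, the output series arm Z2 runs from the junction to ground; the shunt arm Z3 also runs from the junction to ground. They appear in parallel: Z3 || Z2 = 0 + j678.3 Ω.
Step 4 — Series with input arm Z1: Z_in = Z1 + (Z3 || Z2) = 0 + j2698 Ω = 2698∠90.0° Ω.
Step 5 — Source phasor: V = 128∠-107.2° V = -37.85 - j122.3 V.
Step 6 — Ohm's law: I = V / Z_total = (-37.85 - j122.3) / (0 + j2698) = -0.04532 + j0.01403 A.
Step 7 — Convert to polar: |I| = 0.04744 A, ∠I = 162.8°.

I = 0.04744∠162.8° A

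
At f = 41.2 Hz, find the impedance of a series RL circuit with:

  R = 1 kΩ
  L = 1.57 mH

Step 1 — Angular frequency: ω = 2π·f = 2π·41.2 = 258.9 rad/s.
Step 2 — Component impedances:
  R: Z = R = 1000 Ω
  L: Z = jωL = j·258.9·0.00157 = 0 + j0.4064 Ω
Step 3 — Series combination: Z_total = R + L = 1000 + j0.4064 Ω = 1000∠0.0° Ω.

Z = 1000 + j0.4064 Ω = 1000∠0.0° Ω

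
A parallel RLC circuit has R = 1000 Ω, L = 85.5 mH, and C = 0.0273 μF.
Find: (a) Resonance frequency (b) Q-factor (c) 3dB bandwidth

Step 1 — Resonance: ω₀ = 1/√(LC) = 1/√(0.0855·2.73e-08) = 2.07e+04 rad/s.
Step 2 — f₀ = ω₀/(2π) = 3294 Hz.
Step 3 — Parallel Q: Q = R/(ω₀L) = 1000/(2.07e+04·0.0855) = 0.5651.
Step 4 — Bandwidth: Δω = ω₀/Q = 3.663e+04 rad/s; BW = Δω/(2π) = 5830 Hz.

(a) f₀ = 3294 Hz  (b) Q = 0.5651  (c) BW = 5830 Hz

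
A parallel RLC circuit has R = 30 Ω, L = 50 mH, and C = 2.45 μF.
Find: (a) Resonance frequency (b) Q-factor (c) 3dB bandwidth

Step 1 — Resonance: ω₀ = 1/√(LC) = 1/√(0.05·2.45e-06) = 2857 rad/s.
Step 2 — f₀ = ω₀/(2π) = 454.7 Hz.
Step 3 — Parallel Q: Q = R/(ω₀L) = 30/(2857·0.05) = 0.21.
Step 4 — Bandwidth: Δω = ω₀/Q = 1.361e+04 rad/s; BW = Δω/(2π) = 2165 Hz.

(a) f₀ = 454.7 Hz  (b) Q = 0.21  (c) BW = 2165 Hz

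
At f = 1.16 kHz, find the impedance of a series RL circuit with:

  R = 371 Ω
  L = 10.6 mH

Step 1 — Angular frequency: ω = 2π·f = 2π·1160 = 7288 rad/s.
Step 2 — Component impedances:
  R: Z = R = 371 Ω
  L: Z = jωL = j·7288·0.0106 = 0 + j77.26 Ω
Step 3 — Series combination: Z_total = R + L = 371 + j77.26 Ω = 379∠11.8° Ω.

Z = 371 + j77.26 Ω = 379∠11.8° Ω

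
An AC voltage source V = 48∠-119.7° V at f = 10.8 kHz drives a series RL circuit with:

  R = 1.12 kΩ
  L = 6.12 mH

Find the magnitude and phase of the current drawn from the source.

Step 1 — Angular frequency: ω = 2π·f = 2π·1.08e+04 = 6.786e+04 rad/s.
Step 2 — Component impedances:
  R: Z = R = 1120 Ω
  L: Z = jωL = j·6.786e+04·0.00612 = 0 + j415.3 Ω
Step 3 — Series combination: Z_total = R + L = 1120 + j415.3 Ω = 1195∠20.3° Ω.
Step 4 — Source phasor: V = 48∠-119.7° V = -23.78 - j41.69 V.
Step 5 — Ohm's law: I = V / Z_total = (-23.78 - j41.69) / (1120 + j415.3) = -0.0308 - j0.02581 A.
Step 6 — Convert to polar: |I| = 0.04018 A, ∠I = -140.0°.

I = 0.04018∠-140.0° A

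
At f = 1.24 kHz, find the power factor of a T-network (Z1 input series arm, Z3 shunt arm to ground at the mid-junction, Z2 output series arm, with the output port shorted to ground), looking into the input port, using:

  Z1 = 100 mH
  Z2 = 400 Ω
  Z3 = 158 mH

Step 1 — Angular frequency: ω = 2π·f = 2π·1240 = 7791 rad/s.
Step 2 — Component impedances:
  Z1: Z = jωL = j·7791·0.1 = 0 + j779.1 Ω
  Z2: Z = R = 400 Ω
  Z3: Z = jωL = j·7791·0.158 = 0 + j1231 Ω
Step 3 — With the output port shorted to ground, the output series arm Z2 runs from the junction to ground; the shunt arm Z3 also runs from the junction to ground. They appear in parallel: Z3 || Z2 = 361.8 + j117.6 Ω.
Step 4 — Series with input arm Z1: Z_in = Z1 + (Z3 || Z2) = 361.8 + j896.7 Ω = 966.9∠68.0° Ω.
Step 5 — Power factor: PF = cos(φ) = Re(Z)/|Z| = 361.8/966.9 = 0.3742.
Step 6 — Type: Im(Z) = 896.7 ⇒ lagging (phase φ = 68.0°).

PF = 0.3742 (lagging, φ = 68.0°)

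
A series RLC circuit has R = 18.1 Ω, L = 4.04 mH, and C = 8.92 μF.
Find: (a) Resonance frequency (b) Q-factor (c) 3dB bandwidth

Step 1 — Resonance: ω₀ = 1/√(LC) = 1/√(0.00404·8.92e-06) = 5268 rad/s.
Step 2 — f₀ = ω₀/(2π) = 838.4 Hz.
Step 3 — Series Q: Q = ω₀L/R = 5268·0.00404/18.1 = 1.176.
Step 4 — Bandwidth: Δω = ω₀/Q = 4480 rad/s; BW = Δω/(2π) = 713 Hz.

(a) f₀ = 838.4 Hz  (b) Q = 1.176  (c) BW = 713 Hz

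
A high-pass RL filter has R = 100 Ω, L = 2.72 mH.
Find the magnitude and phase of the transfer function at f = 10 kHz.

Step 1 — Angular frequency: ω = 2π·1e+04 = 6.283e+04 rad/s.
Step 2 — Transfer function: H(jω) = jωL/(R + jωL).
Step 3 — Numerator jωL = j·170.9; denominator R + jωL = 100 + j170.9.
Step 4 — H = 0.7449 + j0.4359.
Step 5 — Magnitude: |H| = 0.8631 (-1.3 dB); phase: φ = 30.3°.

|H| = 0.8631 (-1.3 dB), φ = 30.3°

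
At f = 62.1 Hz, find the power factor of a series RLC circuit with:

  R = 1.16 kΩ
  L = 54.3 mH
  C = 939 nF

Step 1 — Angular frequency: ω = 2π·f = 2π·62.1 = 390.2 rad/s.
Step 2 — Component impedances:
  R: Z = R = 1160 Ω
  L: Z = jωL = j·390.2·0.0543 = 0 + j21.19 Ω
  C: Z = 1/(jωC) = -j/(ω·C) = 0 - j2729 Ω
Step 3 — Series combination: Z_total = R + L + C = 1160 - j2708 Ω = 2946∠-66.8° Ω.
Step 4 — Power factor: PF = cos(φ) = Re(Z)/|Z| = 1160/2946.2 = 0.3937.
Step 5 — Type: Im(Z) = -2708 ⇒ leading (phase φ = -66.8°).

PF = 0.3937 (leading, φ = -66.8°)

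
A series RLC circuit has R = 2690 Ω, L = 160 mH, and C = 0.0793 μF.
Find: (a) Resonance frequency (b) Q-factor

Step 1 — Resonance condition Im(Z)=0 gives ω₀ = 1/√(LC).
Step 2 — ω₀ = 1/√(0.16·7.93e-08) = 8878 rad/s.
Step 3 — f₀ = ω₀/(2π) = 1413 Hz.
Step 4 — Series Q: Q = ω₀L/R = 8878·0.16/2690 = 0.528.

(a) f₀ = 1413 Hz  (b) Q = 0.528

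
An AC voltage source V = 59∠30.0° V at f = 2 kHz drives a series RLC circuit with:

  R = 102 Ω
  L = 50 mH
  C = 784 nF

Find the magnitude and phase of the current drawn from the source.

Step 1 — Angular frequency: ω = 2π·f = 2π·2000 = 1.257e+04 rad/s.
Step 2 — Component impedances:
  R: Z = R = 102 Ω
  L: Z = jωL = j·1.257e+04·0.05 = 0 + j628.3 Ω
  C: Z = 1/(jωC) = -j/(ω·C) = 0 - j101.5 Ω
Step 3 — Series combination: Z_total = R + L + C = 102 + j526.8 Ω = 536.6∠79.0° Ω.
Step 4 — Source phasor: V = 59∠30.0° V = 51.1 + j29.5 V.
Step 5 — Ohm's law: I = V / Z_total = (51.1 + j29.5) / (102 + j526.8) = 0.07207 - j0.08303 A.
Step 6 — Convert to polar: |I| = 0.11 A, ∠I = -49.0°.

I = 0.11∠-49.0° A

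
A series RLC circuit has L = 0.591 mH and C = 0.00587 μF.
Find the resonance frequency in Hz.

Step 1 — Resonance condition Im(Z)=0 gives ω₀ = 1/√(LC).
Step 2 — ω₀ = 1/√(0.000591·5.87e-09) = 5.369e+05 rad/s.
Step 3 — f₀ = ω₀/(2π) = 8.545e+04 Hz.

f₀ = 8.545e+04 Hz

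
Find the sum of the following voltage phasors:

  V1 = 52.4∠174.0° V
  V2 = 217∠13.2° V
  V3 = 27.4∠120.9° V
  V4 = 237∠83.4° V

Step 1 — Convert each phasor to rectangular form:
  V1 = 52.4·(cos(174.0°) + j·sin(174.0°)) = -52.11 + j5.477 V
  V2 = 217·(cos(13.2°) + j·sin(13.2°)) = 211.3 + j49.55 V
  V3 = 27.4·(cos(120.9°) + j·sin(120.9°)) = -14.07 + j23.51 V
  V4 = 237·(cos(83.4°) + j·sin(83.4°)) = 27.24 + j235.4 V
Step 2 — Sum components: V_total = 172.3 + j314 V.
Step 3 — Convert to polar: |V_total| = 358.2 V, ∠V_total = 61.2°.

V_total = 358.2∠61.2° V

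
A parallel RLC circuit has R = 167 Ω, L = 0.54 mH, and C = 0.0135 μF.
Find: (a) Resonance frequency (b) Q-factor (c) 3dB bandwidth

Step 1 — Resonance: ω₀ = 1/√(LC) = 1/√(0.00054·1.35e-08) = 3.704e+05 rad/s.
Step 2 — f₀ = ω₀/(2π) = 5.895e+04 Hz.
Step 3 — Parallel Q: Q = R/(ω₀L) = 167/(3.704e+05·0.00054) = 0.835.
Step 4 — Bandwidth: Δω = ω₀/Q = 4.436e+05 rad/s; BW = Δω/(2π) = 7.059e+04 Hz.

(a) f₀ = 5.895e+04 Hz  (b) Q = 0.835  (c) BW = 7.059e+04 Hz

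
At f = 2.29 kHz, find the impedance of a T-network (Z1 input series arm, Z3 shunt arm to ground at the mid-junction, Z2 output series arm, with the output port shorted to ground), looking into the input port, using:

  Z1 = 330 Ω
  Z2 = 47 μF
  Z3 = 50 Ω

Step 1 — Angular frequency: ω = 2π·f = 2π·2290 = 1.439e+04 rad/s.
Step 2 — Component impedances:
  Z1: Z = R = 330 Ω
  Z2: Z = 1/(jωC) = -j/(ω·C) = 0 - j1.479 Ω
  Z3: Z = R = 50 Ω
Step 3 — With the output port shorted to ground, the output series arm Z2 runs from the junction to ground; the shunt arm Z3 also runs from the junction to ground. They appear in parallel: Z3 || Z2 = 0.04369 - j1.477 Ω.
Step 4 — Series with input arm Z1: Z_in = Z1 + (Z3 || Z2) = 330 - j1.477 Ω = 330∠-0.3° Ω.

Z = 330 - j1.477 Ω = 330∠-0.3° Ω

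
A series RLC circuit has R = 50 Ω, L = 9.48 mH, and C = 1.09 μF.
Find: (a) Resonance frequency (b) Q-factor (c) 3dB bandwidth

Step 1 — Resonance condition Im(Z)=0 gives ω₀ = 1/√(LC).
Step 2 — ω₀ = 1/√(0.00948·1.09e-06) = 9837 rad/s.
Step 3 — f₀ = ω₀/(2π) = 1566 Hz.
Step 4 — Series Q: Q = ω₀L/R = 9837·0.00948/50 = 1.865.
Step 5 — 3dB bandwidth: Δω = ω₀/Q = 5274 rad/s; BW = Δω/(2π) = 839.4 Hz.

(a) f₀ = 1566 Hz  (b) Q = 1.865  (c) BW = 839.4 Hz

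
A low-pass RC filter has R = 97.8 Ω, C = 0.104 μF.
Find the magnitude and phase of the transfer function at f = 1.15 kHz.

Step 1 — Angular frequency: ω = 2π·1150 = 7226 rad/s.
Step 2 — Transfer function: H(jω) = 1/(1 + jωRC).
Step 3 — Denominator: 1 + jωRC = 1 + j·7226·97.8·1.04e-07 = 1 + j0.07349.
Step 4 — H = 0.9946 - j0.0731.
Step 5 — Magnitude: |H| = 0.9973 (-0.0 dB); phase: φ = -4.2°.

|H| = 0.9973 (-0.0 dB), φ = -4.2°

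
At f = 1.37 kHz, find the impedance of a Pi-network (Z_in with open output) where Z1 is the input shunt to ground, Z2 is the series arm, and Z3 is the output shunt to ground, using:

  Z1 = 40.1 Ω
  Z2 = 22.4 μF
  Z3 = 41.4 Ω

Step 1 — Angular frequency: ω = 2π·f = 2π·1370 = 8608 rad/s.
Step 2 — Component impedances:
  Z1: Z = R = 40.1 Ω
  Z2: Z = 1/(jωC) = -j/(ω·C) = 0 - j5.186 Ω
  Z3: Z = R = 41.4 Ω
Step 3 — With open output, the series arm Z2 and the output shunt Z3 appear in series to ground: Z2 + Z3 = 41.4 - j5.186 Ω.
Step 4 — Parallel with input shunt Z1: Z_in = Z1 || (Z2 + Z3) = 20.45 - j1.25 Ω = 20.49∠-3.5° Ω.

Z = 20.45 - j1.25 Ω = 20.49∠-3.5° Ω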